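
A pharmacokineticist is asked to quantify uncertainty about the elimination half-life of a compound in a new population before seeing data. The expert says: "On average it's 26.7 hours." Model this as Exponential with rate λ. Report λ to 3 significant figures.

λ ≈ 0.0375

Exponential mean = 1/λ, so λ = 1/26.7 = 0.0375.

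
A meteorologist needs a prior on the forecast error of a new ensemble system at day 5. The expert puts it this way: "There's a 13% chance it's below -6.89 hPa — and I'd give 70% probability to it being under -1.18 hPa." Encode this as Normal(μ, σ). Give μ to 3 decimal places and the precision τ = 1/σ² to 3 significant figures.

μ = -2.994, τ = 0.0836

The p-quantile of Normal(μ,σ) is μ + z_p·σ, with z_{0.13} = -1.126 and z_{0.7} = 0.5244.
Eliminate σ: μ = (z₂·x₁ − z₁·x₂)/(z₂ − z₁) = (0.5244·-6.89 − (-1.126)·-1.18)/1.651 = -2.994.
Then σ = (x₂ − x₁)/(z₂ − z₁) = (-1.18 − -6.89)/1.651 = 3.459.
Precision τ = 1/σ² = 1/3.459² = 0.0836.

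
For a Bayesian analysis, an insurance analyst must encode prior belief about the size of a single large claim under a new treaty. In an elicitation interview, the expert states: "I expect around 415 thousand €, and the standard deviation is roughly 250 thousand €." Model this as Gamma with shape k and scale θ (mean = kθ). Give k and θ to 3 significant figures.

For Gamma(k, scale θ): mean = kθ, variance = kθ², so CV = 1/√k.
CV = SD/mean = 250/415 = 0.6024, hence k = 1/CV² = 2.76.
Then θ = mean/k = 415/2.76 = 151.

k ≈ 2.76, θ ≈ 151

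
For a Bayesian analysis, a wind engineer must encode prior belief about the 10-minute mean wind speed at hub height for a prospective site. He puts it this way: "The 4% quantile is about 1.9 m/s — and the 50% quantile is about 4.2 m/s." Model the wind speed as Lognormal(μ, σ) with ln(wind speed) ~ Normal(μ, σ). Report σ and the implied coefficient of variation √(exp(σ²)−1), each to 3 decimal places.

If T ~ Lognormal(μ,σ) then ln T ~ Normal(μ,σ), so the p-quantile of ln T is μ + z_p·σ.
ln(1.9) = 0.6419 and ln(4.2) = 1.435; z_{0.04} = -1.751, z_{0.5} = 0.
σ = (1.435 − 0.6419)/(0 − (-1.751)) = 0.453.
μ = 0.6419 − (-1.751)·0.453 = 1.435.
CV = √(exp(σ²)−1) = √(exp(0.2053)−1) = 0.477.

σ ≈ 0.453, CV ≈ 0.477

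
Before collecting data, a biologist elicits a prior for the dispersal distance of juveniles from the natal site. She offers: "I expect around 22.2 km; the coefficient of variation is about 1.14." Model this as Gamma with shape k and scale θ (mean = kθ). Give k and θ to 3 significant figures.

For Gamma(k, scale θ): mean = kθ, variance = kθ², so CV = 1/√k.
CV = 1.14, hence k = 1/CV² = 0.769.
Then θ = mean/k = 22.2/0.769 = 28.9.

k ≈ 0.769, θ ≈ 28.9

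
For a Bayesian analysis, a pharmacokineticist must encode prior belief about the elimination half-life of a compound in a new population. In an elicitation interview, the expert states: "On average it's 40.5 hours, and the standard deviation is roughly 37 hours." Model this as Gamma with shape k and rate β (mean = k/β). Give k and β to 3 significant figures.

k ≈ 1.2, β ≈ 0.0296

For Gamma(k, rate β): mean = k/β, variance = k/β², so CV = 1/√k.
CV = SD/mean = 37/40.5 = 0.9136, hence k = 1/CV² = 1.2.
Then β = k/mean = 1.2/40.5 = 0.0296.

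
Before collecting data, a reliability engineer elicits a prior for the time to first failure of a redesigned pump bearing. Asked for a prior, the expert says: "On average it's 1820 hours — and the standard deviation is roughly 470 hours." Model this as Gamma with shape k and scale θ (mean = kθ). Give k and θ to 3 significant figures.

k ≈ 15, θ ≈ 121

For Gamma(k, scale θ): mean = kθ, variance = kθ², so CV = 1/√k.
CV = SD/mean = 470/1820 = 0.2582, hence k = 1/CV² = 15.
Then θ = mean/k = 1820/15 = 121.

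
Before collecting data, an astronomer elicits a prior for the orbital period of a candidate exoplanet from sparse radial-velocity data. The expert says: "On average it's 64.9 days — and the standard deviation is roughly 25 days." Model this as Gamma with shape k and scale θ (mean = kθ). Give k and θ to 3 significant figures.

k ≈ 6.74, θ ≈ 9.63

For Gamma(k, scale θ): mean = kθ, variance = kθ², so CV = 1/√k.
CV = SD/mean = 25/64.9 = 0.3852, hence k = 1/CV² = 6.74.
Then θ = mean/k = 64.9/6.74 = 9.63.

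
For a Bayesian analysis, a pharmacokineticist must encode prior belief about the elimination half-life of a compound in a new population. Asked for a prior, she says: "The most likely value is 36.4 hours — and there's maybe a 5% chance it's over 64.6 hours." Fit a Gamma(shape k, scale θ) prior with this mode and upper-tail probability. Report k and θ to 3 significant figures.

k ≈ 9.47, θ ≈ 4.3

Gamma(k,θ) with k>1 has mode (k−1)θ, so θ = 36.4/(k−1).
Need P(X < 64.6) = 0.95 with θ tied to k this way. Start at k = 2, θ = 36.4: P(X<64.6) ≈ 0.530.
Too low — raise k to concentrate. Iterating converges to k ≈ 9.47.
Then θ = 36.4/(9.47−1) ≈ 4.3.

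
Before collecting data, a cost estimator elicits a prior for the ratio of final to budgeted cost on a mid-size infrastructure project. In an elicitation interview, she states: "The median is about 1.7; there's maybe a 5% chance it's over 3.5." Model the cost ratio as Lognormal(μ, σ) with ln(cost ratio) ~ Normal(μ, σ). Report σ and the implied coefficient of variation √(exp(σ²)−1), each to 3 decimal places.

If T ~ Lognormal(μ,σ) then ln T ~ Normal(μ,σ), so the p-quantile of ln T is μ + z_p·σ.
ln(1.7) = 0.5306 and ln(3.5) = 1.253; z_{0.5} = 0, z_{0.95} = 1.645.
σ = (1.253 − 0.5306)/(1.645 − (0)) = 0.439.
μ = 0.5306 − (0)·0.439 = 0.531.
CV = √(exp(σ²)−1) = √(exp(0.1927)−1) = 0.461.

σ ≈ 0.439, CV ≈ 0.461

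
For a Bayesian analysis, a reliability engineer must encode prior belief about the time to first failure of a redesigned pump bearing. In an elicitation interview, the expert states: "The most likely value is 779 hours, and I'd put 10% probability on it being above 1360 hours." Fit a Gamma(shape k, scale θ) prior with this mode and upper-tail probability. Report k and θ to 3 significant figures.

k ≈ 7.11, θ ≈ 127

Gamma(k,θ) with k>1 has mode (k−1)θ, so θ = 779/(k−1).
Need P(X < 1360) = 0.9 with θ tied to k this way. Start at k = 2, θ = 779: P(X<1360) ≈ 0.521.
Too low — raise k to concentrate. Iterating converges to k ≈ 7.11.
Then θ = 779/(7.11−1) ≈ 127.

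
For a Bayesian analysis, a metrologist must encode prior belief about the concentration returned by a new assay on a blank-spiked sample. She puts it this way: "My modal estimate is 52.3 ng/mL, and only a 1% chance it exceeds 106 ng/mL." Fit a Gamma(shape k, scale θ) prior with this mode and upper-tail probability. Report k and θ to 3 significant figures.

k ≈ 10.8, θ ≈ 5.33

Gamma(k,θ) with k>1 has mode (k−1)θ, so θ = 52.3/(k−1).
Need P(X < 106) = 0.99 with θ tied to k this way. Start at k = 2, θ = 52.3: P(X<106) ≈ 0.601.
Too low — raise k to concentrate. Iterating converges to k ≈ 10.8.
Then θ = 52.3/(10.8−1) ≈ 5.33.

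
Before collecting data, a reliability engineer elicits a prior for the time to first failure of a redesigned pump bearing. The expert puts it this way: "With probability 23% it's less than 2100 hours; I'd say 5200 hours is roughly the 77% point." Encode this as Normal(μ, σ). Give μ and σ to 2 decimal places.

μ = 3650.00, σ = 2097.86

The p-quantile of Normal(μ,σ) is μ + z_p·σ, with z_{0.23} = -0.7388 and z_{0.77} = 0.7388.
Eliminate σ: μ = (z₂·x₁ − z₁·x₂)/(z₂ − z₁) = (0.7388·2100 − (-0.7388)·5200)/1.478 = 3650.00.
Then σ = (x₂ − x₁)/(z₂ − z₁) = (5200 − 2100)/1.478 = 2097.86.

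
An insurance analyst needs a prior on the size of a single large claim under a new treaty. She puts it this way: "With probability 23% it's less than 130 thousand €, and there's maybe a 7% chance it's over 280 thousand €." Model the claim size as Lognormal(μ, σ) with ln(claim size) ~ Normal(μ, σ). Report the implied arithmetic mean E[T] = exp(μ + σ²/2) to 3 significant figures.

If T ~ Lognormal(μ,σ) then ln T ~ Normal(μ,σ), so the p-quantile of ln T is μ + z_p·σ.
ln(130) = 4.868 and ln(280) = 5.635; z_{0.23} = -0.7388, z_{0.93} = 1.476.
σ = (5.635 − 4.868)/(1.476 − (-0.7388)) = 0.346.
μ = 4.868 − (-0.7388)·0.346 = 5.124.
E[T] = exp(μ + σ²/2) = exp(5.124 + 0.0600) = 178 thousand €.

E[T] ≈ 178 thousand €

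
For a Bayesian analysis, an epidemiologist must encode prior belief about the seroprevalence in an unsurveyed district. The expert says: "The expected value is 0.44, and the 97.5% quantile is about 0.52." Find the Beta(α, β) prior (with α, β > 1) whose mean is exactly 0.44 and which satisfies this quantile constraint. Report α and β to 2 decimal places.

With mean 0.44 fixed, write α = 0.44s, β = 0.56s where s = α+β.
Need P(θ < 0.52) = 0.975 under Beta(0.44s, 0.56s). Normal approximation: (q−m)/√(m(1−m)/s) ≈ z_{0.975} = 1.96, so s ≈ 0.44·0.56·(1.96)²/(0.52−0.44)² = 147.9.
At s = 147.9: P(θ<0.52) ≈ 0.974. Adjusting to match 0.975 gives s ≈ 149.31.
So α = 0.44·149.31 ≈ 65.70, β = 0.56·149.31 ≈ 83.61.

α ≈ 65.70, β ≈ 83.61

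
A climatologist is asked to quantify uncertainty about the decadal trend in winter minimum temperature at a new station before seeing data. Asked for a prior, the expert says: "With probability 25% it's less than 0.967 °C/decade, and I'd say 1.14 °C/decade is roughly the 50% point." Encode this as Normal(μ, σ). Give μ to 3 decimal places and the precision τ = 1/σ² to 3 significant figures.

μ = 1.140, τ = 15.2

The p-quantile of Normal(μ,σ) is μ + z_p·σ, with z_{0.25} = -0.6745 and z_{0.5} = 0.
Eliminate σ: μ = (z₂·x₁ − z₁·x₂)/(z₂ − z₁) = (0·0.967 − (-0.6745)·1.14)/0.6745 = 1.140.
Then σ = (x₂ − x₁)/(z₂ − z₁) = (1.14 − 0.967)/0.6745 = 0.256.
Precision τ = 1/σ² = 1/0.2565² = 15.2.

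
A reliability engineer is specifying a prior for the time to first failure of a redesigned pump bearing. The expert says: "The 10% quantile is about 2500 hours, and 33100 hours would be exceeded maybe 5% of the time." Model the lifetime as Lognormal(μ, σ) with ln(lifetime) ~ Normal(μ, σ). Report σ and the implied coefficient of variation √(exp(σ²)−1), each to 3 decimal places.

σ ≈ 0.883, CV ≈ 1.086

If T ~ Lognormal(μ,σ) then ln T ~ Normal(μ,σ), so the p-quantile of ln T is μ + z_p·σ.
ln(2500) = 7.824 and ln(33100) = 10.41; z_{0.1} = -1.282, z_{0.95} = 1.645.
σ = (10.41 − 7.824)/(1.645 − (-1.282)) = 0.883.
μ = 7.824 − (-1.282)·0.883 = 8.955.
CV = √(exp(σ²)−1) = √(exp(0.7792)−1) = 1.086.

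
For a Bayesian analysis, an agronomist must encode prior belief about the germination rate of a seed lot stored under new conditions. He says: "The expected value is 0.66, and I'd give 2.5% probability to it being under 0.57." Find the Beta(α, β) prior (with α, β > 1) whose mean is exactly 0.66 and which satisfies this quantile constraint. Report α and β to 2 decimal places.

α ≈ 73.68, β ≈ 37.96

With mean 0.66 fixed, write α = 0.66s, β = 0.34s where s = α+β.
Need P(θ < 0.57) = 0.025 under Beta(0.66s, 0.34s). Normal approximation: (q−m)/√(m(1−m)/s) ≈ z_{0.025} = -1.96, so s ≈ 0.66·0.34·(-1.96)²/(0.57−0.66)² = 106.4.
At s = 106.4: P(θ<0.57) ≈ 0.028. Adjusting to match 0.025 gives s ≈ 111.63.
So α = 0.66·111.63 ≈ 73.68, β = 0.34·111.63 ≈ 37.96.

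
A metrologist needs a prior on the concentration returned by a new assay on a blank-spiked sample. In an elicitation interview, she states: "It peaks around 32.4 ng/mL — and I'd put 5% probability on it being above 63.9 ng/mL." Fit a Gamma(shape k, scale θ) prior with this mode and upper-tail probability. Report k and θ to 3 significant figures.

Gamma(k,θ) with k>1 has mode (k−1)θ, so θ = 32.4/(k−1).
Need P(X < 63.9) = 0.95 with θ tied to k this way. Start at k = 2, θ = 32.4: P(X<63.9) ≈ 0.586.
Too low — raise k to concentrate. Iterating converges to k ≈ 7.01.
Then θ = 32.4/(7.01−1) ≈ 5.39.

k ≈ 7.01, θ ≈ 5.39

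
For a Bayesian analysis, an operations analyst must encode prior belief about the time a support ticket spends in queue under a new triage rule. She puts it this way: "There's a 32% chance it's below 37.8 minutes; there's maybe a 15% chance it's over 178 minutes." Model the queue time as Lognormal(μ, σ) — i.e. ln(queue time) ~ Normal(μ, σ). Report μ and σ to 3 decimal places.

If T ~ Lognormal(μ,σ) then ln T ~ Normal(μ,σ), so the p-quantile of ln T is μ + z_p·σ.
ln(37.8) = 3.632 and ln(178) = 5.182; z_{0.32} = -0.4677, z_{0.85} = 1.036.
σ = (5.182 − 3.632)/(1.036 − (-0.4677)) = 1.030.
μ = 3.632 − (-0.4677)·1.030 = 4.114.

μ ≈ 4.114, σ ≈ 1.030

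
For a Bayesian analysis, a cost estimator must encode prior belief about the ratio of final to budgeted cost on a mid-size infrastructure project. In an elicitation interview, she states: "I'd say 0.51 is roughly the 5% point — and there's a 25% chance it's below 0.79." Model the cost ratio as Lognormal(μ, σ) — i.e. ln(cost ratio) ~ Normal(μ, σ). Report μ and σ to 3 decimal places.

If T ~ Lognormal(μ,σ) then ln T ~ Normal(μ,σ), so the p-quantile of ln T is μ + z_p·σ.
ln(0.51) = -0.6733 and ln(0.79) = -0.2357; z_{0.05} = -1.645, z_{0.25} = -0.6745.
σ = (-0.2357 − -0.6733)/(-0.6745 − (-1.645)) = 0.451.
μ = -0.6733 − (-1.645)·0.451 = 0.068.

μ ≈ 0.068, σ ≈ 0.451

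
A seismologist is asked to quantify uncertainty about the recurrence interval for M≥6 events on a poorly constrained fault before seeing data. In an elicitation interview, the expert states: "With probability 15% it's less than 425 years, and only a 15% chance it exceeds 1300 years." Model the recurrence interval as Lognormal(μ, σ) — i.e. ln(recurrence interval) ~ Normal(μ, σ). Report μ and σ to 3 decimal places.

If T ~ Lognormal(μ,σ) then ln T ~ Normal(μ,σ), so the p-quantile of ln T is μ + z_p·σ.
ln(425) = 6.052 and ln(1300) = 7.17; z_{0.15} = -1.036, z_{0.85} = 1.036.
σ = (7.17 − 6.052)/(1.036 − (-1.036)) = 0.539.
μ = 6.052 − (-1.036)·0.539 = 6.611.

μ ≈ 6.611, σ ≈ 0.539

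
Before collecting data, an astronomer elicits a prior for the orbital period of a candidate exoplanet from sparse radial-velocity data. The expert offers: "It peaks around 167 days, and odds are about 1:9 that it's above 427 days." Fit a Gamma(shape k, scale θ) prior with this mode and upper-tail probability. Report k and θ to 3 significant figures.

Gamma(k,θ) with k>1 has mode (k−1)θ, so θ = 167/(k−1).
Need P(X < 427) = 0.9 with θ tied to k this way. Start at k = 2, θ = 167: P(X<427) ≈ 0.724.
Too low — raise k to concentrate. Iterating converges to k ≈ 3.18.
Then θ = 167/(3.18−1) ≈ 76.7.

k ≈ 3.18, θ ≈ 76.7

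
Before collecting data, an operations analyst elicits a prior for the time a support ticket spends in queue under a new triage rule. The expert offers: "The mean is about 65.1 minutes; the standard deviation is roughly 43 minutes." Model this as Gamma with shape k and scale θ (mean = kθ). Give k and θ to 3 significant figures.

k ≈ 2.29, θ ≈ 28.4

For Gamma(k, scale θ): mean = kθ, variance = kθ², so CV = 1/√k.
CV = SD/mean = 43/65.1 = 0.6605, hence k = 1/CV² = 2.29.
Then θ = mean/k = 65.1/2.29 = 28.4.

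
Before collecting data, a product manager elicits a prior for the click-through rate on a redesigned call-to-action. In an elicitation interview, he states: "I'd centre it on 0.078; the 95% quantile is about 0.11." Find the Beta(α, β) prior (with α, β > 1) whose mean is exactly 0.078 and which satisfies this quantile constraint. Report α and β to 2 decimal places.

With mean 0.078 fixed, write α = 0.078s, β = 0.922s where s = α+β.
Need P(θ < 0.11) = 0.95 under Beta(0.078s, 0.922s). Normal approximation: (q−m)/√(m(1−m)/s) ≈ z_{0.95} = 1.64, so s ≈ 0.078·0.922·(1.64)²/(0.11−0.078)² = 190.0.
At s = 190.0: P(θ<0.11) ≈ 0.940. Adjusting to match 0.95 gives s ≈ 216.15.
So α = 0.078·216.15 ≈ 16.86, β = 0.922·216.15 ≈ 199.29.

α ≈ 16.86, β ≈ 199.29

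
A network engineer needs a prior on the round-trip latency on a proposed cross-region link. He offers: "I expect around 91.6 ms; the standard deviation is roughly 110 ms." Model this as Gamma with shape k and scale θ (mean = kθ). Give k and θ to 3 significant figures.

For Gamma(k, scale θ): mean = kθ, variance = kθ², so CV = 1/√k.
CV = SD/mean = 110/91.6 = 1.201, hence k = 1/CV² = 0.693.
Then θ = mean/k = 91.6/0.693 = 132.

k ≈ 0.693, θ ≈ 132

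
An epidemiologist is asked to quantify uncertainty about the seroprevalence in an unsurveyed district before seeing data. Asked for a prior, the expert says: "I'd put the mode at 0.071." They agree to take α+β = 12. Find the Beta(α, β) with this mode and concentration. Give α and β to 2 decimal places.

α = 1.71, β = 10.29

For α,β > 1 the Beta mode is (α−1)/(α+β−2). With α+β = 12, the mode is (α−1)/10.
Set (α−1)/10 = 0.071 → α = 1 + 0.071·10 = 1.71.
β = 12 − α = 10.29.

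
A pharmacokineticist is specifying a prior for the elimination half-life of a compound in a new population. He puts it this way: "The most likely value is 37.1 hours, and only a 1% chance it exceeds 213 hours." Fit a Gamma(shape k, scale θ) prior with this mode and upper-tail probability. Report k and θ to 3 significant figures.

Gamma(k,θ) with k>1 has mode (k−1)θ, so θ = 37.1/(k−1).
Need P(X < 213) = 0.99 with θ tied to k this way. Start at k = 2, θ = 37.1: P(X<213) ≈ 0.978.
Too low — raise k to concentrate. Iterating converges to k ≈ 2.23.
Then θ = 37.1/(2.23−1) ≈ 30.2.

k ≈ 2.23, θ ≈ 30.2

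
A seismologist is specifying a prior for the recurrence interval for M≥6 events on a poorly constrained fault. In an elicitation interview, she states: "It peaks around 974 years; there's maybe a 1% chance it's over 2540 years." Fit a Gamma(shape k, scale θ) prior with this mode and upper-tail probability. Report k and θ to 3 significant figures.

k ≈ 6.06, θ ≈ 192

Gamma(k,θ) with k>1 has mode (k−1)θ, so θ = 974/(k−1).
Need P(X < 2540) = 0.99 with θ tied to k this way. Start at k = 2, θ = 974: P(X<2540) ≈ 0.734.
Too low — raise k to concentrate. Iterating converges to k ≈ 6.06.
Then θ = 974/(6.06−1) ≈ 192.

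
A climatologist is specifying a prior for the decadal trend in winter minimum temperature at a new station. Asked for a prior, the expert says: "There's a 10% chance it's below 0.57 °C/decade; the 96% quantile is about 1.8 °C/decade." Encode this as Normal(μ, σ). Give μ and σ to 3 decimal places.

For Normal(μ,σ), the p-quantile is μ + z_p·σ. Here z_{0.1} = -1.282, z_{0.96} = 1.751.
So 0.57 = μ − 1.282σ and 1.8 = μ + 1.751σ.
Subtracting: σ = (1.8 − 0.57)/(1.751 − (-1.282)) = 0.406.
Then μ = 0.57 − (-1.282)·0.406 = 1.090.

μ = 1.090, σ = 0.406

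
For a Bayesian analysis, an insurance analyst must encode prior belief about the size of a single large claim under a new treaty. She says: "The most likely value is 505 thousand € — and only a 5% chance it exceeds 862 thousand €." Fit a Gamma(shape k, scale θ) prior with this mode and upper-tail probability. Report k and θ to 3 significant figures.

k ≈ 10.8, θ ≈ 51.7

Gamma(k,θ) with k>1 has mode (k−1)θ, so θ = 505/(k−1).
Need P(X < 862) = 0.95 with θ tied to k this way. Start at k = 2, θ = 505: P(X<862) ≈ 0.509.
Too low — raise k to concentrate. Iterating converges to k ≈ 10.8.
Then θ = 505/(10.8−1) ≈ 51.7.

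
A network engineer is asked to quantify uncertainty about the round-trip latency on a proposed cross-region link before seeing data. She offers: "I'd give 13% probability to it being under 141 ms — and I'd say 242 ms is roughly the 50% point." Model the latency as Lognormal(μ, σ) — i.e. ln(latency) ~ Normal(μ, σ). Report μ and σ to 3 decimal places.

μ ≈ 5.489, σ ≈ 0.480

If T ~ Lognormal(μ,σ) then ln T ~ Normal(μ,σ), so the p-quantile of ln T is μ + z_p·σ.
ln(141) = 4.949 and ln(242) = 5.489; z_{0.13} = -1.126, z_{0.5} = 0.
σ = (5.489 − 4.949)/(0 − (-1.126)) = 0.480.
μ = 4.949 − (-1.126)·0.480 = 5.489.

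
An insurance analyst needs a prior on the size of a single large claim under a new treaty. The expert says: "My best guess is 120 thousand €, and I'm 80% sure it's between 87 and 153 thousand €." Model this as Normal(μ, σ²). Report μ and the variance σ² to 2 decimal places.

μ = 120.00, σ² = 663.06

A symmetric 80% interval runs μ ± z·σ with z = 1.282.
Half-width = 33, so σ = 33/1.282 = 25.750 and σ² = 663.06.
μ is the stated best guess, 120.00.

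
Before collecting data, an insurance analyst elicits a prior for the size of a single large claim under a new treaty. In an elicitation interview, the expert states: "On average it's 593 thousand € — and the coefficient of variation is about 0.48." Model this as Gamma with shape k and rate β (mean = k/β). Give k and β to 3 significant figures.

k ≈ 4.34, β ≈ 0.00732

For Gamma(k, rate β): mean = k/β, variance = k/β², so CV = 1/√k.
CV = 0.48, hence k = 1/CV² = 4.34.
Then β = k/mean = 4.34/593 = 0.00732.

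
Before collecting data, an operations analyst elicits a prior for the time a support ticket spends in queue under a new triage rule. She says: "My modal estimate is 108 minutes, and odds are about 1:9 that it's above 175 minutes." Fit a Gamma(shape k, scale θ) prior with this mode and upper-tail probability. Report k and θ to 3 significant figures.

k ≈ 9.08, θ ≈ 13.4

Gamma(k,θ) with k>1 has mode (k−1)θ, so θ = 108/(k−1).
Need P(X < 175) = 0.9 with θ tied to k this way. Start at k = 2, θ = 108: P(X<175) ≈ 0.482.
Too low — raise k to concentrate. Iterating converges to k ≈ 9.08.
Then θ = 108/(9.08−1) ≈ 13.4.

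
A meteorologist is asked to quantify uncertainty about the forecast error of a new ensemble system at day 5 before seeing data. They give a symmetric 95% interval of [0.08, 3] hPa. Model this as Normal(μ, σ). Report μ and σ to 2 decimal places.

μ = 1.54, σ = 0.74

A symmetric 95% interval runs μ ± z·σ with z = 1.96.
Half-width = 1.46, so σ = 1.46/1.96 = 0.74.
μ is the interval midpoint, 1.54.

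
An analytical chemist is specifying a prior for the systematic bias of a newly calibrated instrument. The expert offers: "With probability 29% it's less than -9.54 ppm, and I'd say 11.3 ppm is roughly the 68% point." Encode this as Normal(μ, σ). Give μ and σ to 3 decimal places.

The p-quantile of Normal(μ,σ) is μ + z_p·σ, with z_{0.29} = -0.5534 and z_{0.68} = 0.4677.
Eliminate σ: μ = (z₂·x₁ − z₁·x₂)/(z₂ − z₁) = (0.4677·-9.54 − (-0.5534)·11.3)/1.021 = 1.754.
Then σ = (x₂ − x₁)/(z₂ − z₁) = (11.3 − -9.54)/1.021 = 20.410.

μ = 1.754, σ = 20.410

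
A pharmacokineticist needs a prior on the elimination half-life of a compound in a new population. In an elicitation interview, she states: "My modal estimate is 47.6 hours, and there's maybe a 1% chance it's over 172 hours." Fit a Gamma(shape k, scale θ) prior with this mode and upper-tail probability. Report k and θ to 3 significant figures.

Gamma(k,θ) with k>1 has mode (k−1)θ, so θ = 47.6/(k−1).
Need P(X < 172) = 0.99 with θ tied to k this way. Start at k = 2, θ = 47.6: P(X<172) ≈ 0.876.
Too low — raise k to concentrate. Iterating converges to k ≈ 3.6.
Then θ = 47.6/(3.6−1) ≈ 18.3.

k ≈ 3.6, θ ≈ 18.3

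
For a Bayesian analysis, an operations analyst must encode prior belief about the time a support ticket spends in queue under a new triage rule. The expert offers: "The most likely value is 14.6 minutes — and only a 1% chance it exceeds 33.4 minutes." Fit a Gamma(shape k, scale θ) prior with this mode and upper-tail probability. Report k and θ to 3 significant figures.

k ≈ 7.98, θ ≈ 2.09

Gamma(k,θ) with k>1 has mode (k−1)θ, so θ = 14.6/(k−1).
Need P(X < 33.4) = 0.99 with θ tied to k this way. Start at k = 2, θ = 14.6: P(X<33.4) ≈ 0.666.
Too low — raise k to concentrate. Iterating converges to k ≈ 7.98.
Then θ = 14.6/(7.98−1) ≈ 2.09.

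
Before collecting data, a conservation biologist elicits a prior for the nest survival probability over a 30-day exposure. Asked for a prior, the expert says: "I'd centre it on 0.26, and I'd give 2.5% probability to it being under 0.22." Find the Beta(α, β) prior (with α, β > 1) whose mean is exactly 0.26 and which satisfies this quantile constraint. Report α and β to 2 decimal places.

With mean 0.26 fixed, write α = 0.26s, β = 0.74s where s = α+β.
Need P(θ < 0.22) = 0.025 under Beta(0.26s, 0.74s). Normal approximation: (q−m)/√(m(1−m)/s) ≈ z_{0.025} = -1.96, so s ≈ 0.26·0.74·(-1.96)²/(0.22−0.26)² = 461.9.
At s = 461.9: P(θ<0.22) ≈ 0.022. Adjusting to match 0.025 gives s ≈ 437.19.
So α = 0.26·437.19 ≈ 113.67, β = 0.74·437.19 ≈ 323.52.

α ≈ 113.67, β ≈ 323.52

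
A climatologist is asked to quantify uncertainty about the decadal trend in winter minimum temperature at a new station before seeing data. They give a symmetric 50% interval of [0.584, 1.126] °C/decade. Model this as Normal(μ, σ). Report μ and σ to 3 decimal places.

A symmetric 50% interval runs μ ± z·σ with z = 0.6745.
Half-width = 0.271, so σ = 0.271/0.6745 = 0.402.
μ is the interval midpoint, 0.855.

μ = 0.855, σ = 0.402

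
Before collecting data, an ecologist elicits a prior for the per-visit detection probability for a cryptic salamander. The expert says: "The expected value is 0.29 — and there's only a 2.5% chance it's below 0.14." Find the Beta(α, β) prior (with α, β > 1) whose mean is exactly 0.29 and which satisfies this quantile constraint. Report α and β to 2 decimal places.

With mean 0.29 fixed, write α = 0.29s, β = 0.71s where s = α+β.
Need P(θ < 0.14) = 0.025 under Beta(0.29s, 0.71s). Normal approximation: (q−m)/√(m(1−m)/s) ≈ z_{0.025} = -1.96, so s ≈ 0.29·0.71·(-1.96)²/(0.14−0.29)² = 35.2.
At s = 35.2: P(θ<0.14) ≈ 0.013. Adjusting to match 0.025 gives s ≈ 27.66.
So α = 0.29·27.66 ≈ 8.02, β = 0.71·27.66 ≈ 19.64.

α ≈ 8.02, β ≈ 19.64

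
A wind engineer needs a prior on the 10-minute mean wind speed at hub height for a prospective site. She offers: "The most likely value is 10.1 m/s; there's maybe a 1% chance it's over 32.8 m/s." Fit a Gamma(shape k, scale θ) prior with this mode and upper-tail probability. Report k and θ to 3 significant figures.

k ≈ 4.18, θ ≈ 3.17

Gamma(k,θ) with k>1 has mode (k−1)θ, so θ = 10.1/(k−1).
Need P(X < 32.8) = 0.99 with θ tied to k this way. Start at k = 2, θ = 10.1: P(X<32.8) ≈ 0.835.
Too low — raise k to concentrate. Iterating converges to k ≈ 4.18.
Then θ = 10.1/(4.18−1) ≈ 3.17.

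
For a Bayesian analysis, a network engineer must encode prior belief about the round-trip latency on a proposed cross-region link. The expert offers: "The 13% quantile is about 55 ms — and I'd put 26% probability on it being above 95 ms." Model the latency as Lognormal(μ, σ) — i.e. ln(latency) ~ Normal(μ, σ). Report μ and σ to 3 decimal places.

If T ~ Lognormal(μ,σ) then ln T ~ Normal(μ,σ), so the p-quantile of ln T is μ + z_p·σ.
ln(55) = 4.007 and ln(95) = 4.554; z_{0.13} = -1.126, z_{0.74} = 0.6433.
σ = (4.554 − 4.007)/(0.6433 − (-1.126)) = 0.309.
μ = 4.007 − (-1.126)·0.309 = 4.355.

μ ≈ 4.355, σ ≈ 0.309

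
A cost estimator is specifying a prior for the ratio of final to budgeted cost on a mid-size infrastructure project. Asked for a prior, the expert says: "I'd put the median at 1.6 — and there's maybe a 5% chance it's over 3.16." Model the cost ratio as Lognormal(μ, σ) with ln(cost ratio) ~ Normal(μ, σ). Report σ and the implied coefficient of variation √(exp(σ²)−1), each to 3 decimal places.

If T ~ Lognormal(μ,σ) then ln T ~ Normal(μ,σ), so the p-quantile of ln T is μ + z_p·σ.
ln(1.6) = 0.47 and ln(3.16) = 1.151; z_{0.5} = 0, z_{0.95} = 1.645.
σ = (1.151 − 0.47)/(1.645 − (0)) = 0.414.
μ = 0.47 − (0)·0.414 = 0.470.
CV = √(exp(σ²)−1) = √(exp(0.1712)−1) = 0.432.

σ ≈ 0.414, CV ≈ 0.432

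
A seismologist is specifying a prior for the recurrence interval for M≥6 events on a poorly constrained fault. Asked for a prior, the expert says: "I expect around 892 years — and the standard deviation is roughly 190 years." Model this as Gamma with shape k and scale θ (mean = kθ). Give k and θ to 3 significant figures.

k ≈ 22, θ ≈ 40.5

For Gamma(k, scale θ): mean = kθ, variance = kθ², so CV = 1/√k.
CV = SD/mean = 190/892 = 0.213, hence k = 1/CV² = 22.
Then θ = mean/k = 892/22 = 40.5.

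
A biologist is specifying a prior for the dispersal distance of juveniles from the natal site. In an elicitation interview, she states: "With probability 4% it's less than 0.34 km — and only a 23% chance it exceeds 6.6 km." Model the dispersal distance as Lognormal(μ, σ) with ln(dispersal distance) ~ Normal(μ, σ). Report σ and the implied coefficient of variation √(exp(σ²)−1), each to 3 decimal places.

σ ≈ 1.191, CV ≈ 1.770

If T ~ Lognormal(μ,σ) then ln T ~ Normal(μ,σ), so the p-quantile of ln T is μ + z_p·σ.
ln(0.34) = -1.079 and ln(6.6) = 1.887; z_{0.04} = -1.751, z_{0.77} = 0.7388.
σ = (1.887 − -1.079)/(0.7388 − (-1.751)) = 1.191.
μ = -1.079 − (-1.751)·1.191 = 1.007.
CV = √(exp(σ²)−1) = √(exp(1.4193)−1) = 1.770.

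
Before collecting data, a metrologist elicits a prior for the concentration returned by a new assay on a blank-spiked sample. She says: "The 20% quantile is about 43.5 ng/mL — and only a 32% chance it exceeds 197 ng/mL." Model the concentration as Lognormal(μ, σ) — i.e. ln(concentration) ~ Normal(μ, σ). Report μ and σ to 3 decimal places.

μ ≈ 4.744, σ ≈ 1.154

If T ~ Lognormal(μ,σ) then ln T ~ Normal(μ,σ), so the p-quantile of ln T is μ + z_p·σ.
ln(43.5) = 3.773 and ln(197) = 5.283; z_{0.2} = -0.8416, z_{0.68} = 0.4677.
σ = (5.283 − 3.773)/(0.4677 − (-0.8416)) = 1.154.
μ = 3.773 − (-0.8416)·1.154 = 4.744.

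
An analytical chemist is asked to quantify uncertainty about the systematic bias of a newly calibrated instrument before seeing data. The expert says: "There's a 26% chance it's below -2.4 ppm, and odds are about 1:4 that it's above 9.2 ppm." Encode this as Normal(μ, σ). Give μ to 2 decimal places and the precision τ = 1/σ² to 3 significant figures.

The p-quantile of Normal(μ,σ) is μ + z_p·σ, with z_{0.26} = -0.6433 and z_{0.8} = 0.8416.
Eliminate σ: μ = (z₂·x₁ − z₁·x₂)/(z₂ − z₁) = (0.8416·-2.4 − (-0.6433)·9.2)/1.485 = 2.63.
Then σ = (x₂ − x₁)/(z₂ − z₁) = (9.2 − -2.4)/1.485 = 7.81.
Precision τ = 1/σ² = 1/7.812² = 0.0164.

μ = 2.63, τ = 0.0164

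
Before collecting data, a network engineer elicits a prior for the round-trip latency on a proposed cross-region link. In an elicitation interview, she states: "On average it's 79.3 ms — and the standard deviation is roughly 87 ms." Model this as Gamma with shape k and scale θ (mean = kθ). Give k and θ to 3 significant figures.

For Gamma(k, scale θ): mean = kθ, variance = kθ², so CV = 1/√k.
CV = SD/mean = 87/79.3 = 1.097, hence k = 1/CV² = 0.831.
Then θ = mean/k = 79.3/0.831 = 95.4.

k ≈ 0.831, θ ≈ 95.4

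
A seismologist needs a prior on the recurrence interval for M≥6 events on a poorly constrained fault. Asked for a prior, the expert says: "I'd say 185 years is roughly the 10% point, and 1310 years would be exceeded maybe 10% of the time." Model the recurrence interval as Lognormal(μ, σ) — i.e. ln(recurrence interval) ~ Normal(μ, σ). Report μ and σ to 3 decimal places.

μ ≈ 6.199, σ ≈ 0.764

If T ~ Lognormal(μ,σ) then ln T ~ Normal(μ,σ), so the p-quantile of ln T is μ + z_p·σ.
ln(185) = 5.22 and ln(1310) = 7.178; z_{0.1} = -1.282, z_{0.9} = 1.282.
σ = (7.178 − 5.22)/(1.282 − (-1.282)) = 0.764.
μ = 5.22 − (-1.282)·0.764 = 6.199.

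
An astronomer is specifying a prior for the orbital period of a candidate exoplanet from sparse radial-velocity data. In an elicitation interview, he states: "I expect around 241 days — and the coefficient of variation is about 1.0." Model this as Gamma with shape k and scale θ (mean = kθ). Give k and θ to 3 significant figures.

k ≈ 1, θ ≈ 241

For Gamma(k, scale θ): mean = kθ, variance = kθ², so CV = 1/√k.
CV = 1.0, hence k = 1/CV² = 1.
Then θ = mean/k = 241/1 = 241.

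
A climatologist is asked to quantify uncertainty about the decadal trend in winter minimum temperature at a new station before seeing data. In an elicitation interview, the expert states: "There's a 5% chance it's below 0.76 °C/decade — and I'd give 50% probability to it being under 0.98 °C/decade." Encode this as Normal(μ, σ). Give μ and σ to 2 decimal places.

For Normal(μ,σ), the p-quantile is μ + z_p·σ. Here z_{0.05} = -1.645, z_{0.5} = 0.
So 0.76 = μ − 1.645σ and 0.98 = μ + 0σ.
Subtracting: σ = (0.98 − 0.76)/(0 − (-1.645)) = 0.13.
Then μ = 0.76 − (-1.645)·0.13 = 0.98.

μ = 0.98, σ = 0.13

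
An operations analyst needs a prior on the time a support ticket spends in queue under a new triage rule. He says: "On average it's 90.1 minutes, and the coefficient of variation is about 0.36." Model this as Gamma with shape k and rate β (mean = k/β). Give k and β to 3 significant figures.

For Gamma(k, rate β): mean = k/β, variance = k/β², so CV = 1/√k.
CV = 0.36, hence k = 1/CV² = 7.72.
Then β = k/mean = 7.72/90.1 = 0.0856.

k ≈ 7.72, β ≈ 0.0856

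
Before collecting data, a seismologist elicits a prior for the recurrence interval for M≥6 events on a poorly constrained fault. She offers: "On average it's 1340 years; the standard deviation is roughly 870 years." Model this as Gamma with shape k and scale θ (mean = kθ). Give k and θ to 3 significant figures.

For Gamma(k, scale θ): mean = kθ, variance = kθ², so CV = 1/√k.
CV = SD/mean = 870/1340 = 0.6493, hence k = 1/CV² = 2.37.
Then θ = mean/k = 1340/2.37 = 565.

k ≈ 2.37, θ ≈ 565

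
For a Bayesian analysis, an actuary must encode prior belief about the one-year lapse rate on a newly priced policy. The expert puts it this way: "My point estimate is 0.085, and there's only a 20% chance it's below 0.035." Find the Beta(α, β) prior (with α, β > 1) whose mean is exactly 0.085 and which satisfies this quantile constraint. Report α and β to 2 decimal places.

α ≈ 1.85, β ≈ 19.90

With mean 0.085 fixed, write α = 0.085s, β = 0.915s where s = α+β.
Need P(θ < 0.035) = 0.2 under Beta(0.085s, 0.915s). Normal approximation: (q−m)/√(m(1−m)/s) ≈ z_{0.2} = -0.842, so s ≈ 0.085·0.915·(-0.842)²/(0.035−0.085)² = 22.0.
At s = 22.0: P(θ<0.035) ≈ 0.198. Adjusting to match 0.2 gives s ≈ 21.75.
So α = 0.085·21.75 ≈ 1.85, β = 0.915·21.75 ≈ 19.90.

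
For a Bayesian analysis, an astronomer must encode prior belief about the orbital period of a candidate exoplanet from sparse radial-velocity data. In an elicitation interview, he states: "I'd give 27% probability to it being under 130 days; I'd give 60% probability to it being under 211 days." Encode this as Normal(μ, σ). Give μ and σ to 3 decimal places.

For Normal(μ,σ), the p-quantile is μ + z_p·σ. Here z_{0.27} = -0.6128, z_{0.6} = 0.2533.
So 130 = μ − 0.6128σ and 211 = μ + 0.2533σ.
Subtracting: σ = (211 − 130)/(0.2533 − (-0.6128)) = 93.516.
Then μ = 130 − (-0.6128)·93.516 = 187.308.

μ = 187.308, σ = 93.516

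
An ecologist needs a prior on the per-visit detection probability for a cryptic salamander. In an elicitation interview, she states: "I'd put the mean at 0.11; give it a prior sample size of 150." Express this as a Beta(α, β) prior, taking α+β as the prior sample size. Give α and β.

Under the effective-sample-size interpretation, Beta(α, β) has prior mean α/(α+β) and prior sample size α+β.
So α+β = 150 and α/(α+β) = 0.11, giving α = 0.11·150 = 16.5 and β = 150 − 16.5 = 133.5.

α = 16.5, β = 133.5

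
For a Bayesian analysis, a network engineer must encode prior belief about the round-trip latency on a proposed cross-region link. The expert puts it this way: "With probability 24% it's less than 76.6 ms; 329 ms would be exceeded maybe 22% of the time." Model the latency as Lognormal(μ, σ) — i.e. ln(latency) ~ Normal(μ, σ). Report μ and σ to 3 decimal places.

μ ≈ 5.035, σ ≈ 0.986

If T ~ Lognormal(μ,σ) then ln T ~ Normal(μ,σ), so the p-quantile of ln T is μ + z_p·σ.
ln(76.6) = 4.339 and ln(329) = 5.796; z_{0.24} = -0.7063, z_{0.78} = 0.7722.
σ = (5.796 − 4.339)/(0.7722 − (-0.7063)) = 0.986.
μ = 4.339 − (-0.7063)·0.986 = 5.035.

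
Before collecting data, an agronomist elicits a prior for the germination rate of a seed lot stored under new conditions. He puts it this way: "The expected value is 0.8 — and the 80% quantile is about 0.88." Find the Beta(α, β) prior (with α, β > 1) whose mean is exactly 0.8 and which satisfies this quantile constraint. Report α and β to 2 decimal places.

With mean 0.8 fixed, write α = 0.8s, β = 0.2s where s = α+β.
Need P(θ < 0.88) = 0.8 under Beta(0.8s, 0.2s). Normal approximation: (q−m)/√(m(1−m)/s) ≈ z_{0.8} = 0.842, so s ≈ 0.8·0.2·(0.842)²/(0.88−0.8)² = 17.7.
At s = 17.7: P(θ<0.88) ≈ 0.794. Adjusting to match 0.8 gives s ≈ 18.35.
So α = 0.8·18.35 ≈ 14.68, β = 0.2·18.35 ≈ 3.67.

α ≈ 14.68, β ≈ 3.67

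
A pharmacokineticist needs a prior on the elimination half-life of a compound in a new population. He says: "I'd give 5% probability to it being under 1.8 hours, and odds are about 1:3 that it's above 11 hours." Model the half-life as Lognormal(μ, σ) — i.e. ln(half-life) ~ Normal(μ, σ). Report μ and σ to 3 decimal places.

If T ~ Lognormal(μ,σ) then ln T ~ Normal(μ,σ), so the p-quantile of ln T is μ + z_p·σ.
ln(1.8) = 0.5878 and ln(11) = 2.398; z_{0.05} = -1.645, z_{0.75} = 0.6745.
σ = (2.398 − 0.5878)/(0.6745 − (-1.645)) = 0.780.
μ = 0.5878 − (-1.645)·0.780 = 1.871.

μ ≈ 1.871, σ ≈ 0.780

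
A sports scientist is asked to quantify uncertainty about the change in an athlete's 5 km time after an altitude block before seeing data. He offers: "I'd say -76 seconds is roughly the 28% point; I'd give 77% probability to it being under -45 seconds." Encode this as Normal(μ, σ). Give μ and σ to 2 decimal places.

μ = -62.33, σ = 23.45

The p-quantile of Normal(μ,σ) is μ + z_p·σ, with z_{0.28} = -0.5828 and z_{0.77} = 0.7388.
Eliminate σ: μ = (z₂·x₁ − z₁·x₂)/(z₂ − z₁) = (0.7388·-76 − (-0.5828)·-45)/1.322 = -62.33.
Then σ = (x₂ − x₁)/(z₂ − z₁) = (-45 − -76)/1.322 = 23.45.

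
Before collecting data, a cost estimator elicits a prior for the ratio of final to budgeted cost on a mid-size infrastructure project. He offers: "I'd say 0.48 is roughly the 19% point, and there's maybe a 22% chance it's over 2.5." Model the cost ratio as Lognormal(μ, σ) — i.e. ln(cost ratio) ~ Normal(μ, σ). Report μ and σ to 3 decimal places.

μ ≈ 0.144, σ ≈ 1.000

If T ~ Lognormal(μ,σ) then ln T ~ Normal(μ,σ), so the p-quantile of ln T is μ + z_p·σ.
ln(0.48) = -0.734 and ln(2.5) = 0.9163; z_{0.19} = -0.8779, z_{0.78} = 0.7722.
σ = (0.9163 − -0.734)/(0.7722 − (-0.8779)) = 1.000.
μ = -0.734 − (-0.8779)·1.000 = 0.144.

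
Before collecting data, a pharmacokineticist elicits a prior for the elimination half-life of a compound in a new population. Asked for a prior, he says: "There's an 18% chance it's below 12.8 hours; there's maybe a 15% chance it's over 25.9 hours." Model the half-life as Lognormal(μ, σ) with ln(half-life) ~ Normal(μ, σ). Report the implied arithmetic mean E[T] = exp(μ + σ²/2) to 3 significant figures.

E[T] ≈ 19 hours

If T ~ Lognormal(μ,σ) then ln T ~ Normal(μ,σ), so the p-quantile of ln T is μ + z_p·σ.
ln(12.8) = 2.549 and ln(25.9) = 3.254; z_{0.18} = -0.9154, z_{0.85} = 1.036.
σ = (3.254 − 2.549)/(1.036 − (-0.9154)) = 0.361.
μ = 2.549 − (-0.9154)·0.361 = 2.880.
E[T] = exp(μ + σ²/2) = exp(2.880 + 0.0652) = 19 hours.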